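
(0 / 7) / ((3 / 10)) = 0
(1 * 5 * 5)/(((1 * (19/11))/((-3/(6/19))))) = -275/2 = -137.50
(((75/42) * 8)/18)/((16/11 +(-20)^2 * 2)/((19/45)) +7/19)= 10450/24998211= 0.00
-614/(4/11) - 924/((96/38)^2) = -351989/192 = -1833.28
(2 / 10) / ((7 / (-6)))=-6 / 35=-0.17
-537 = -537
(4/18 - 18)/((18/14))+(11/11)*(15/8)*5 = -2885/648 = -4.45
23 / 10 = 2.30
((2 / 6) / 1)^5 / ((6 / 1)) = 1 / 1458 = 0.00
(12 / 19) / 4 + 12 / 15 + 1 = 186 / 95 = 1.96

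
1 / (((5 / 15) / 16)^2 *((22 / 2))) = 2304 / 11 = 209.45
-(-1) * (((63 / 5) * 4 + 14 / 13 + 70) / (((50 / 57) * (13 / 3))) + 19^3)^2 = 21191056662819289 / 446265625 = 47485299.06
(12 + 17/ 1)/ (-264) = -29/ 264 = -0.11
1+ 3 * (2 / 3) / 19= 21 / 19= 1.11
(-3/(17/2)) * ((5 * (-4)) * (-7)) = -840/17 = -49.41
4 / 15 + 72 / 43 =1252 / 645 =1.94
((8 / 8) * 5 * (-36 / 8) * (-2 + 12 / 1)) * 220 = -49500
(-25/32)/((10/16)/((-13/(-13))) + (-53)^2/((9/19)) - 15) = -225/1703732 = -0.00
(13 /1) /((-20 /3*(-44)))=39 /880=0.04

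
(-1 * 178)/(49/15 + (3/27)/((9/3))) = -12015/223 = -53.88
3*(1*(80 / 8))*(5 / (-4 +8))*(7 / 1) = 525 / 2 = 262.50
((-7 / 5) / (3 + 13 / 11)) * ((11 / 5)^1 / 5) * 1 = -847 / 5750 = -0.15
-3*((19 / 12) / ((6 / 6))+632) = -7603 / 4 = -1900.75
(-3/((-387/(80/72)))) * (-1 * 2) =-20/1161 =-0.02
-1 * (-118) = 118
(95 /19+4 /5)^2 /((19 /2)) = 1682 /475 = 3.54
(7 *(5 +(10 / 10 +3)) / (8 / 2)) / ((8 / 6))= 189 / 16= 11.81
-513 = -513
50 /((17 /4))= 200 /17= 11.76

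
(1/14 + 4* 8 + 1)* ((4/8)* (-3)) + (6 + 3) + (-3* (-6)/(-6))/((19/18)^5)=-2974048275/69330772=-42.90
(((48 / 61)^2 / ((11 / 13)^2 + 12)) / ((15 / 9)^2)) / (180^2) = 2704 / 4997768125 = 0.00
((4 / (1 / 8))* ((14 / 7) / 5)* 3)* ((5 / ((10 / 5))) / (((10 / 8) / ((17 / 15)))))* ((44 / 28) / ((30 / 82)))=981376 / 2625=373.86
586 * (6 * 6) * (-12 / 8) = -31644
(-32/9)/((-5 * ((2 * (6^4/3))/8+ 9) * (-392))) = -4/257985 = -0.00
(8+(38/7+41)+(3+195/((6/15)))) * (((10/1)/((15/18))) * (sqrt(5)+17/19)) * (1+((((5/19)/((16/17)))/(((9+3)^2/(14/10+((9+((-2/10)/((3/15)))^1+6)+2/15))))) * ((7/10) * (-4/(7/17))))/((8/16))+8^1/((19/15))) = 49007655913/1212960+2882803289 * sqrt(5)/63840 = 141376.79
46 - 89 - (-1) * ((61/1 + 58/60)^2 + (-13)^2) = 3569281/900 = 3965.87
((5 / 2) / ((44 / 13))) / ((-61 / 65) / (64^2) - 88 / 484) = -2163200 / 533151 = -4.06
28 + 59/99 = 2831/99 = 28.60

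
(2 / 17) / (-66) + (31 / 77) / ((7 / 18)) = 28409 / 27489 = 1.03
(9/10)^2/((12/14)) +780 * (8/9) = 416567/600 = 694.28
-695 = -695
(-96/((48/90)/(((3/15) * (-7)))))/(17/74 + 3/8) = 74592/179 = 416.72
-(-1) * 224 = 224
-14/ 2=-7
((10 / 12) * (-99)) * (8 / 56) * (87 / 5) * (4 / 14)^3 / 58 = -198 / 2401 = -0.08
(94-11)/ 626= 83/ 626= 0.13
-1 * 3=-3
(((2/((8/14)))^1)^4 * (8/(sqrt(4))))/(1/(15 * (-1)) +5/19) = 97755/32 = 3054.84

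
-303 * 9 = -2727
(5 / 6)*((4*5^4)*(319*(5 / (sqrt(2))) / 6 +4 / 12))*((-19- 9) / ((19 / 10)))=-697812500*sqrt(2) / 171- 1750000 / 171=-5781321.06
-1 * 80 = -80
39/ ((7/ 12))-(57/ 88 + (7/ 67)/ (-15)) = 40993237/ 619080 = 66.22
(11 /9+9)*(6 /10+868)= 399556 /45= 8879.02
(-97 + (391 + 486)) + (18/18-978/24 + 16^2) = 3985/4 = 996.25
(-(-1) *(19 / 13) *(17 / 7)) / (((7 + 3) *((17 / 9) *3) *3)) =19 / 910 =0.02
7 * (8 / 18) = 28 / 9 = 3.11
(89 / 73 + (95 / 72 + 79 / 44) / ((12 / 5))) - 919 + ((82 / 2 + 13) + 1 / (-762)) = -75994854295 / 88111584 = -862.48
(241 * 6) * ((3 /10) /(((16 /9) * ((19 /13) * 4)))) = 253773 /6080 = 41.74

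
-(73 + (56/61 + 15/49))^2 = -49220084736/8934121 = -5509.23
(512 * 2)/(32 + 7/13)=13312/423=31.47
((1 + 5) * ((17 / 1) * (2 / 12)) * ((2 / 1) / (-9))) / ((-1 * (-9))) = -34 / 81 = -0.42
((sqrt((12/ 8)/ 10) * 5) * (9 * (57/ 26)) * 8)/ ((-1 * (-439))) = 1026 * sqrt(15)/ 5707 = 0.70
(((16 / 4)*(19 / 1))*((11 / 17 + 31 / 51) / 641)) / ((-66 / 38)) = -92416 / 1078803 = -0.09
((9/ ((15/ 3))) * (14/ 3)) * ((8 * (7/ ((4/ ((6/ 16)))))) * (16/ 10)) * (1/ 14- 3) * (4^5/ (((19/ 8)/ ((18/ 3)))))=-534566.80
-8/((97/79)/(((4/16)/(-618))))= 79/29973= 0.00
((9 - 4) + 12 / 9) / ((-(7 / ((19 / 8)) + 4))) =-361 / 396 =-0.91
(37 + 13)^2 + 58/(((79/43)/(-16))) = 157596/79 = 1994.89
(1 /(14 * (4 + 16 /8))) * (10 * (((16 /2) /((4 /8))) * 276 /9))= 58.41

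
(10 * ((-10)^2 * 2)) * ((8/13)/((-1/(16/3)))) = -6564.10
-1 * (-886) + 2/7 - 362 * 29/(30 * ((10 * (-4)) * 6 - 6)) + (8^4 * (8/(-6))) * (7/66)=29215751/94710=308.48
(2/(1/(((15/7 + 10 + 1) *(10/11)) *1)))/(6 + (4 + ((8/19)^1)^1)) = 2.29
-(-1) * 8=8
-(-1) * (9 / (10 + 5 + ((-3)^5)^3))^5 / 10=-243 / 25031424213297706359890441161738240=-0.00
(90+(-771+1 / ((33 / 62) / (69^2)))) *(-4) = -363612 / 11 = -33055.64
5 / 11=0.45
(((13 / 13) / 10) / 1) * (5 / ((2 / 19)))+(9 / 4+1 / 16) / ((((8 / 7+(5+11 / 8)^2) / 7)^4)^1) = 2333730471056806547 / 491123333878894084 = 4.75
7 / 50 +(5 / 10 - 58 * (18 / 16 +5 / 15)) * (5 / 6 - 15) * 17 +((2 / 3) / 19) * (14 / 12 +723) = 693426163 / 34200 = 20275.62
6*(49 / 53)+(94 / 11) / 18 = 31597 / 5247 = 6.02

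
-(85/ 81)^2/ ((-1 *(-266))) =-7225/ 1745226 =-0.00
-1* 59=-59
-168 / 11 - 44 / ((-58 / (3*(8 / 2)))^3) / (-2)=-4149624 / 268279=-15.47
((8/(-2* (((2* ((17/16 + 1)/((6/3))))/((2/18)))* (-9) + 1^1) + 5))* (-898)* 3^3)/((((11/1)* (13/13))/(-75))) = 38793600/9889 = 3922.90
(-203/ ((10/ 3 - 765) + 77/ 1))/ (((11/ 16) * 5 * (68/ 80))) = 19488/ 192049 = 0.10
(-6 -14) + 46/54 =-517/27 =-19.15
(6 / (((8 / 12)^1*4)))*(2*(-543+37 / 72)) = -39059 / 16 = -2441.19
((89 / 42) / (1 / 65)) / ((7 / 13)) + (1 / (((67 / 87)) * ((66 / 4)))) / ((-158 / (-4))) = 255.80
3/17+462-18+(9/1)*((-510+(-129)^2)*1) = 2475594/17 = 145623.18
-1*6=-6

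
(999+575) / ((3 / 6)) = 3148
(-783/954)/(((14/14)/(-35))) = 3045/106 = 28.73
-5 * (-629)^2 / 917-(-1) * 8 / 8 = -1977288 / 917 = -2156.26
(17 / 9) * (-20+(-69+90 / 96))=-166.34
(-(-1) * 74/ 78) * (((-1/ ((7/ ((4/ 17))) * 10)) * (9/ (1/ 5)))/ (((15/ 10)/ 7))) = -148/ 221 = -0.67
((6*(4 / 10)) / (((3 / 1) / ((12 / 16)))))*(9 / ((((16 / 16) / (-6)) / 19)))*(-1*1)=615.60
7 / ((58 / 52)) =182 / 29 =6.28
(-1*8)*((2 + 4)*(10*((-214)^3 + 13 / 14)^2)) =-2259018955952257080 / 49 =-46102427672495042.45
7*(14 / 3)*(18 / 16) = 147 / 4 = 36.75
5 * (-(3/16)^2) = -45/256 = -0.18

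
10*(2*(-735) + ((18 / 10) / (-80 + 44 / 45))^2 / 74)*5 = -34388447187975 / 467870032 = -73500.00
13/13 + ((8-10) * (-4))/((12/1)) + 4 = 17/3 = 5.67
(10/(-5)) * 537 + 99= -975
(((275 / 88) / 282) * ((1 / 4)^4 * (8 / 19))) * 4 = 25 / 342912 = 0.00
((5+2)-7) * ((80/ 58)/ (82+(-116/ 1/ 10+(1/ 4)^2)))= 0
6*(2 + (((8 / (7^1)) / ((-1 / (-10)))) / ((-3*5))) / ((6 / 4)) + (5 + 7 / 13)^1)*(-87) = -333964 / 91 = -3669.93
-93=-93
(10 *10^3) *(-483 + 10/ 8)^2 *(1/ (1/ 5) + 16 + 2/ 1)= 53379104375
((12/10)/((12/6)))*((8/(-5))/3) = -8/25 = -0.32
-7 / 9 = -0.78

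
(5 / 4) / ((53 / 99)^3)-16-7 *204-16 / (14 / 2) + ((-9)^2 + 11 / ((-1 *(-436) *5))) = -1541611104533 / 1135931510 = -1357.13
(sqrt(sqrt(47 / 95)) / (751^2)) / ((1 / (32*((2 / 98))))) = 32*47^(1 / 4)*95^(3 / 4) / 2625424655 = 0.00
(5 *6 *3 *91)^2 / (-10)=-6707610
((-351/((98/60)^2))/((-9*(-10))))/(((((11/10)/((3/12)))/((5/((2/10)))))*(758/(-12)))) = 1316250/10009769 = 0.13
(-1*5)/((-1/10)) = 50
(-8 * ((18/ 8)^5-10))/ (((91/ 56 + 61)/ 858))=-6979687/ 1336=-5224.32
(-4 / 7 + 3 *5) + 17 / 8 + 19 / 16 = 1987 / 112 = 17.74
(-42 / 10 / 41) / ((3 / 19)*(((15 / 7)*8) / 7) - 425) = 19551 / 81039575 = 0.00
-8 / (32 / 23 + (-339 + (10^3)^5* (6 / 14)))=-1288 / 68999999999945645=-0.00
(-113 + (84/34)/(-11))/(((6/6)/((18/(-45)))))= 42346/935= 45.29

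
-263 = -263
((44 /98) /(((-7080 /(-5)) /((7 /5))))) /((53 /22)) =121 /656670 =0.00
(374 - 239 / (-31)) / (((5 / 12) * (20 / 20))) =916.10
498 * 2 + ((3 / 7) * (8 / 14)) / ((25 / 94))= 996.92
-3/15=-0.20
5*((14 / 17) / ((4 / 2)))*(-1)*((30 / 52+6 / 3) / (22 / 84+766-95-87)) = -49245 / 5423119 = -0.01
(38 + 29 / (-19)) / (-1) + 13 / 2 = -1139 / 38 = -29.97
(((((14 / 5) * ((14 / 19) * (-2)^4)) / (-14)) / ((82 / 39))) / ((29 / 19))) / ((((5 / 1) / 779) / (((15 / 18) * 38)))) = -525616 / 145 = -3624.94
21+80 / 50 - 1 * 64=-207 / 5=-41.40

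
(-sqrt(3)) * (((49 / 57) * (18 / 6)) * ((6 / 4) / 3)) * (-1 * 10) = 22.33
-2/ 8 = -0.25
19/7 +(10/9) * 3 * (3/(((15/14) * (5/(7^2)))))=9889/105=94.18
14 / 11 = 1.27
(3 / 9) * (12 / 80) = 1 / 20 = 0.05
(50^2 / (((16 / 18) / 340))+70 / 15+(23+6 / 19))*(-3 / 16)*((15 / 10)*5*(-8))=10758127.30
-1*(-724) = 724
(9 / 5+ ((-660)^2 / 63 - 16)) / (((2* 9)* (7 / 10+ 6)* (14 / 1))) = 80501 / 19698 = 4.09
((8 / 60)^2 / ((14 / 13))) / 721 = 26 / 1135575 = 0.00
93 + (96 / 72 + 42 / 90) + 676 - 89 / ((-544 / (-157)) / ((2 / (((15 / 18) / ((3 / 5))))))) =2494963 / 3400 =733.81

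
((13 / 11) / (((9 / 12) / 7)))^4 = 14803.00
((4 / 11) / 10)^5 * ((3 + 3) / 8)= 24 / 503284375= 0.00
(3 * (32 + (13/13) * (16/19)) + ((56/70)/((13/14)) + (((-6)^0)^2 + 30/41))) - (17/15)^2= 227481802/2278575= 99.84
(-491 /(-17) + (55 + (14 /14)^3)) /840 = 481 /4760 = 0.10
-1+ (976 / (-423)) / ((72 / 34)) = -7955 / 3807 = -2.09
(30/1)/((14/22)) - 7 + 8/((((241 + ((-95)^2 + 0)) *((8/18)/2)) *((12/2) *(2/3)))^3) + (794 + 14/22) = 3272798118972516165/3920555324697088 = 834.78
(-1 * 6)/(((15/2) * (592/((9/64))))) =-9/47360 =-0.00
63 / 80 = 0.79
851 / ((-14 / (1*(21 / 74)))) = -69 / 4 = -17.25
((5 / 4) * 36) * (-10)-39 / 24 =-3613 / 8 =-451.62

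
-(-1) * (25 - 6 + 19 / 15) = 304 / 15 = 20.27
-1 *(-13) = 13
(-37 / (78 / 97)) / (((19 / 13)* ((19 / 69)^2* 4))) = -5695743 / 54872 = -103.80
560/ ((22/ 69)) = 19320/ 11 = 1756.36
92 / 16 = 23 / 4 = 5.75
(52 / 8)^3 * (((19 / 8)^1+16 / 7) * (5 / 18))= 318565 / 896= 355.54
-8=-8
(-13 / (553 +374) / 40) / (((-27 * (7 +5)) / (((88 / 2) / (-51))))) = -143 / 153177480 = -0.00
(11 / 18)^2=121 / 324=0.37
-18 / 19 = -0.95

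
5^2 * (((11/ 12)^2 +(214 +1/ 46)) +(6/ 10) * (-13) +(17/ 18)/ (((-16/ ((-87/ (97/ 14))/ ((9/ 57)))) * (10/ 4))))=1678120165/ 321264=5223.49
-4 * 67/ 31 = -268/ 31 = -8.65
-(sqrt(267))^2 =-267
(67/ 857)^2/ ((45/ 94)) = 0.01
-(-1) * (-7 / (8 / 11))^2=5929 / 64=92.64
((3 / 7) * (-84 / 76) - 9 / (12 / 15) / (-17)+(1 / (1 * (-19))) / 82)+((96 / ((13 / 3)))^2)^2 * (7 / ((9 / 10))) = 2834470200090329 / 1512933292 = 1873493.18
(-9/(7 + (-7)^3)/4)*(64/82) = 3/574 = 0.01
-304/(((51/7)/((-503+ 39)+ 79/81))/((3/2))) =39905320/1377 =28979.90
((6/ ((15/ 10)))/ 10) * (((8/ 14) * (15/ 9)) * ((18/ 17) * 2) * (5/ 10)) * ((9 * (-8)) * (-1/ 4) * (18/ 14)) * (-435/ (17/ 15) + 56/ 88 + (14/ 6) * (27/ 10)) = -2740180752/ 778855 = -3518.22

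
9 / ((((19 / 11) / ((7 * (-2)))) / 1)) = -1386 / 19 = -72.95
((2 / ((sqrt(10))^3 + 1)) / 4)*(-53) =53 / 1998 - 265*sqrt(10) / 999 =-0.81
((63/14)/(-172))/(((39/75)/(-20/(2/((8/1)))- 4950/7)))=619875/15652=39.60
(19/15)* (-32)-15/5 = -653/15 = -43.53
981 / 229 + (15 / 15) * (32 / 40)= 5821 / 1145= 5.08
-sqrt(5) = -2.24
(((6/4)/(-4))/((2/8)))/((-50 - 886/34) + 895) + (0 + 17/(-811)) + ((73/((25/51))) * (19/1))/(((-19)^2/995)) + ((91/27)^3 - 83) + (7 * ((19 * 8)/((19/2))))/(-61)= 7752.13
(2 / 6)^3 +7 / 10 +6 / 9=379 / 270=1.40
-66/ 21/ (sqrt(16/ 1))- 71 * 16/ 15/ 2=-8117/ 210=-38.65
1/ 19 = 0.05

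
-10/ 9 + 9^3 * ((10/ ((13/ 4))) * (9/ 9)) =262310/ 117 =2241.97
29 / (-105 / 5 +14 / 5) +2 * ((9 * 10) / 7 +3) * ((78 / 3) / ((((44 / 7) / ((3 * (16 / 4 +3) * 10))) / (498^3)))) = 3405767888772565 / 1001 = 3402365523249.32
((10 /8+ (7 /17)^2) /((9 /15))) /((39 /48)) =10940 /3757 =2.91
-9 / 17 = -0.53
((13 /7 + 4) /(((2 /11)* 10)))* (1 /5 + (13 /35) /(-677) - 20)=-105798737 /1658650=-63.79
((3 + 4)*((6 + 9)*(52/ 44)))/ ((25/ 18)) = 4914/ 55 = 89.35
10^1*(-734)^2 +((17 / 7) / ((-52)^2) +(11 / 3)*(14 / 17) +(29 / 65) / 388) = 2522371236735971 / 468184080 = 5387563.02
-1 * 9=-9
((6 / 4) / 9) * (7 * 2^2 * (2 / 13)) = 28 / 39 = 0.72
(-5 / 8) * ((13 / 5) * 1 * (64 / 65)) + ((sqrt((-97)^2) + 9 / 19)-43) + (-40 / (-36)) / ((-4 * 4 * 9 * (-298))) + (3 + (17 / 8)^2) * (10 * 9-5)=50756748643 / 73379520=691.70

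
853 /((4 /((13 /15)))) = 11089 /60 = 184.82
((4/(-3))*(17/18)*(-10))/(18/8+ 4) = 272/135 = 2.01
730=730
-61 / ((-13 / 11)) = 671 / 13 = 51.62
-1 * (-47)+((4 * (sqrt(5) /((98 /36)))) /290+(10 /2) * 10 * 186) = 9347.01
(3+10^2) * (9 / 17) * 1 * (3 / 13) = 2781 / 221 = 12.58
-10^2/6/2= -25/3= -8.33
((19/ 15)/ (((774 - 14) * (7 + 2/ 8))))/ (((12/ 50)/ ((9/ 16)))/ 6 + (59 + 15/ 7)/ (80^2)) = 672/ 235799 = 0.00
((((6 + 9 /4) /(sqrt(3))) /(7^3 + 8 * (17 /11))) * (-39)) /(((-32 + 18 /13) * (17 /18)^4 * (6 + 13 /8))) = 2146654224 * sqrt(3) /1321061428957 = 0.00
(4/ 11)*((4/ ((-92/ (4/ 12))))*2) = -8/ 759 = -0.01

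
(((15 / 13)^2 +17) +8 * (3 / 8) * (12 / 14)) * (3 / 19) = 74184 / 22477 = 3.30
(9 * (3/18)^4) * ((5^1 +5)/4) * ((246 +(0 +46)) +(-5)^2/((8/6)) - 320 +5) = -85/1152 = -0.07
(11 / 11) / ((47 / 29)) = 29 / 47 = 0.62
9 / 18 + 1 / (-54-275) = 327 / 658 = 0.50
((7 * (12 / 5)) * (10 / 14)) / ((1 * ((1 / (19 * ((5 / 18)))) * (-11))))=-190 / 33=-5.76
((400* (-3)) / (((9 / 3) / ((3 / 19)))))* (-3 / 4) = 47.37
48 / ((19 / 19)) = 48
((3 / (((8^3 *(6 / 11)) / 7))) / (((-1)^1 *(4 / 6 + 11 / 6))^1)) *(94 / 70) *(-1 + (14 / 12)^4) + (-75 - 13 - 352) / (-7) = 1459014601 / 23224320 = 62.82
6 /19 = 0.32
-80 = -80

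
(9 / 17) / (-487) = -9 / 8279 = -0.00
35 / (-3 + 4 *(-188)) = -7 / 151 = -0.05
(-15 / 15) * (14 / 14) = -1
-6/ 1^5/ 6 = -1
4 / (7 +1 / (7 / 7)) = 1 / 2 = 0.50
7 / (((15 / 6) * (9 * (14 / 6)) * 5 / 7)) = 14 / 75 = 0.19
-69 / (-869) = 69 / 869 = 0.08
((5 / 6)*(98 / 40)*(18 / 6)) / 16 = 49 / 128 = 0.38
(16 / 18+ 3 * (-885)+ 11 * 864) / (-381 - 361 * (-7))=61649 / 19314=3.19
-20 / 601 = -0.03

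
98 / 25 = 3.92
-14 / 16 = -7 / 8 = -0.88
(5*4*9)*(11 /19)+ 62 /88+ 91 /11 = 94625 /836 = 113.19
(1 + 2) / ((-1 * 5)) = -3 / 5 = -0.60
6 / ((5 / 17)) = 102 / 5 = 20.40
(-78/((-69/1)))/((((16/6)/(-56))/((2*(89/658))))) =-6942/1081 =-6.42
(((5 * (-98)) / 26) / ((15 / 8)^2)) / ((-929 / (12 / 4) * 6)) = 1568 / 543465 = 0.00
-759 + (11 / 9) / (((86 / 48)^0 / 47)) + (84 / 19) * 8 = -113918 / 171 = -666.19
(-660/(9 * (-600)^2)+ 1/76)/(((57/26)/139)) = 24016837/29241000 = 0.82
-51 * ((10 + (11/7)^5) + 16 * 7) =-112786755/16807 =-6710.70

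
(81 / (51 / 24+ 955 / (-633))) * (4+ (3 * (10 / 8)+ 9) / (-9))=339.52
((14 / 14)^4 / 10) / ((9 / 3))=1 / 30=0.03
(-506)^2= 256036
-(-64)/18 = 32/9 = 3.56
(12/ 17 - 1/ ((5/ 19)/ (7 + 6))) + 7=-3544/ 85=-41.69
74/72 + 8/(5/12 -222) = 94927/95724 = 0.99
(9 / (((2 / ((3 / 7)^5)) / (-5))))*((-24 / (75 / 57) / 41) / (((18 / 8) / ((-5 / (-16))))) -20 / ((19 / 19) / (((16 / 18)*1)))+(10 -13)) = 9343107 / 1378174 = 6.78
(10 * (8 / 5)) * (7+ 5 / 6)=376 / 3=125.33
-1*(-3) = 3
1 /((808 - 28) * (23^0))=1 /780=0.00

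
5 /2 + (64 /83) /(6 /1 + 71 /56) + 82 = 5716157 /67562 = 84.61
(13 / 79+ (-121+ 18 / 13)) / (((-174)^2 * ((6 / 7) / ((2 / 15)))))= -71561 / 116600445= -0.00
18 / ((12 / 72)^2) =648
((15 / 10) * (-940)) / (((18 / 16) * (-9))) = 3760 / 27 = 139.26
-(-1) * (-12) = -12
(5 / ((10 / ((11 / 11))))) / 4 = 1 / 8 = 0.12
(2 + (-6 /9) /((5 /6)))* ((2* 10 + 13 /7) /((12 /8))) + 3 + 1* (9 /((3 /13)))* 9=13002 /35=371.49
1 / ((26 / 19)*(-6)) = -19 / 156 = -0.12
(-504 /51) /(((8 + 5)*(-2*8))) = 21 /442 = 0.05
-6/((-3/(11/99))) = 2/9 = 0.22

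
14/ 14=1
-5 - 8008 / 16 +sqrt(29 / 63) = -1011 / 2 +sqrt(203) / 21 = -504.82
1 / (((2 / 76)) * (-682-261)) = -38 / 943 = -0.04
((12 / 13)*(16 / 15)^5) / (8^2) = 65536 / 3290625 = 0.02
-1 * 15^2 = -225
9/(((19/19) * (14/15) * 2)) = 135/28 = 4.82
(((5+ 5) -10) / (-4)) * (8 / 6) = 0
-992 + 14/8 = -3961/4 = -990.25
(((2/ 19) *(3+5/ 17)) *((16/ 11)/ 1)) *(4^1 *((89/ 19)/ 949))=637952/ 64064143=0.01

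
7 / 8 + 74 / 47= 921 / 376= 2.45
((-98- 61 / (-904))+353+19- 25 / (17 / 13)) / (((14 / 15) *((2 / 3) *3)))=58771035 / 430304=136.58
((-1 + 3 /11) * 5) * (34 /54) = -680 /297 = -2.29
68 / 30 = 34 / 15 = 2.27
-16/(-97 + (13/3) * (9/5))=40/223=0.18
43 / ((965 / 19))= 817 / 965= 0.85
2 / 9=0.22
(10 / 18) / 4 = 5 / 36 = 0.14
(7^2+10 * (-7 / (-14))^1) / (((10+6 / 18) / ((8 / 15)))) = 2.79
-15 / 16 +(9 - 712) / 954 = -1.67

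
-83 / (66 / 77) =-581 / 6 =-96.83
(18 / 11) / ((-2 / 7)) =-5.73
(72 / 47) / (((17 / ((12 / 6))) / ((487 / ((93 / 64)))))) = 1496064 / 24769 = 60.40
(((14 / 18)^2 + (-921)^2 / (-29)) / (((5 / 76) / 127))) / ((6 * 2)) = -33157563860 / 7047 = -4705202.76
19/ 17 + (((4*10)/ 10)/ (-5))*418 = -28329/ 85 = -333.28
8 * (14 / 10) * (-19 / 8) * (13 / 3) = -1729 / 15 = -115.27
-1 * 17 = -17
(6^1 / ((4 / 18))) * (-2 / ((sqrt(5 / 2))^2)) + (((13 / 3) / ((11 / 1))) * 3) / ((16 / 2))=-9439 / 440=-21.45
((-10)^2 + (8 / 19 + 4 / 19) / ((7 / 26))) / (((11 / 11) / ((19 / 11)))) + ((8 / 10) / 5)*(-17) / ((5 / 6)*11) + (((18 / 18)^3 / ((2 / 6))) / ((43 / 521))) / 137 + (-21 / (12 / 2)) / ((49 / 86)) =1381921472 / 8100125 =170.60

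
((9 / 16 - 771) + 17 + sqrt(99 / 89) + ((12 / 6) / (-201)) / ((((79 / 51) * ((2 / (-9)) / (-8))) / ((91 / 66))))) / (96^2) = -702175289 / 8585330688 + sqrt(979) / 273408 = -0.08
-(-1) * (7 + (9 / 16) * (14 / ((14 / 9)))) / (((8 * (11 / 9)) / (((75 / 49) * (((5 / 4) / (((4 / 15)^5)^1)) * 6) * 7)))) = 1483913671875 / 20185088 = 73515.34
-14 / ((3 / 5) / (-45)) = 1050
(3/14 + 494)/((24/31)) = 214489/336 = 638.36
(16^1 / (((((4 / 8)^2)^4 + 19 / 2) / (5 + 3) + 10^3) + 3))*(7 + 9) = 524288 / 2056577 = 0.25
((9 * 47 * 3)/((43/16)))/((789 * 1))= 6768/11309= 0.60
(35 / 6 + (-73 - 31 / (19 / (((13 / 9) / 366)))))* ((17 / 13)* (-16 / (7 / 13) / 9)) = 571757056 / 1971459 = 290.02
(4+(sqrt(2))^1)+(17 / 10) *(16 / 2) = sqrt(2)+88 / 5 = 19.01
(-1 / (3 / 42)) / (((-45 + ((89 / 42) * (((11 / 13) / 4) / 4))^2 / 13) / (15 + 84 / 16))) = 6.30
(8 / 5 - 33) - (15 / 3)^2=-282 / 5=-56.40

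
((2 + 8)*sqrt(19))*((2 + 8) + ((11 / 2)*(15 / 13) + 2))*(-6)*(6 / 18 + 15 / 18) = -16695*sqrt(19) / 13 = -5597.83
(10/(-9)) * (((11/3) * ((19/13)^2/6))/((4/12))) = -19855/4563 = -4.35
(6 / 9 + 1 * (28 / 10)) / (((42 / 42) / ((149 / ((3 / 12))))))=30992 / 15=2066.13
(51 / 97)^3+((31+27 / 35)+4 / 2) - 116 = -2622030109 / 31943555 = -82.08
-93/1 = -93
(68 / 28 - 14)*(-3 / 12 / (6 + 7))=81 / 364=0.22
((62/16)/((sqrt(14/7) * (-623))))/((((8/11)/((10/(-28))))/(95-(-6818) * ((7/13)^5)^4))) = 3079256567796424676351696665 * sqrt(2)/21217445637697322586268457216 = 0.21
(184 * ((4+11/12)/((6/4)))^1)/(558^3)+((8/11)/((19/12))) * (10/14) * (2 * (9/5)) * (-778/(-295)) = 525543820669613/168714130100670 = 3.11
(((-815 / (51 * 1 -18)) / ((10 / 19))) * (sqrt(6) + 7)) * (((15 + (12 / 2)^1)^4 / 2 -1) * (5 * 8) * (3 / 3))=-42161102410 / 33 -6023014630 * sqrt(6) / 33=-1724679241.42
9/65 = 0.14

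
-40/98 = -20/49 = -0.41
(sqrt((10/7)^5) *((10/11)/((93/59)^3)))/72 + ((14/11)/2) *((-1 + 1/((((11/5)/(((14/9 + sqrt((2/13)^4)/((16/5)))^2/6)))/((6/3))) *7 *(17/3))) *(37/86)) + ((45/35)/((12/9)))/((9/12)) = 25672375 *sqrt(70)/27313550649 + 46500180777767/45836262055584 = 1.02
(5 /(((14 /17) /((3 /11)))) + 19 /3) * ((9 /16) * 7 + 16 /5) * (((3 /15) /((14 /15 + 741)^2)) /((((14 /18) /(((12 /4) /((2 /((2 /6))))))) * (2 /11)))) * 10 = 284520735 /388408154176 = 0.00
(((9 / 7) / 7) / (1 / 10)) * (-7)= -90 / 7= -12.86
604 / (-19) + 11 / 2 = -999 / 38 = -26.29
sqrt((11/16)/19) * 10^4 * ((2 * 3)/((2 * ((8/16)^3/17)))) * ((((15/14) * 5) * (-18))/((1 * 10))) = -68850000 * sqrt(209)/133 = -7483856.42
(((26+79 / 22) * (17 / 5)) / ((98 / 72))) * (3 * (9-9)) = 0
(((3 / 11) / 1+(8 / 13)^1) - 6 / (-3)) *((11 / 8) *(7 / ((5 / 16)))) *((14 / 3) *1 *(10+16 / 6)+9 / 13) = 40456654 / 7605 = 5319.74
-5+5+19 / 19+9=10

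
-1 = -1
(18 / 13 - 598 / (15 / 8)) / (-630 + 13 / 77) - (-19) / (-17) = -98625487 / 160767555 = -0.61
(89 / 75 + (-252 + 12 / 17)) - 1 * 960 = -1542887 / 1275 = -1210.11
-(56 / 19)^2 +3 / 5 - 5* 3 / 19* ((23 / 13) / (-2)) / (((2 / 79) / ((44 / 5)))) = 5506534 / 23465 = 234.67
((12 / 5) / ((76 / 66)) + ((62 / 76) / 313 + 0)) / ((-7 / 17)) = -5.07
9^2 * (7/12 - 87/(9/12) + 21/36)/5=-1860.30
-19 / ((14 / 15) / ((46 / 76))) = -345 / 28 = -12.32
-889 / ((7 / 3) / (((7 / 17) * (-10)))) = 26670 / 17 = 1568.82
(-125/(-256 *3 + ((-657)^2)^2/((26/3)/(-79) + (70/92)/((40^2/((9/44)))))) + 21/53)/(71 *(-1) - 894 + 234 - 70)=-600605916055323929357/1214167759503080342328576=-0.00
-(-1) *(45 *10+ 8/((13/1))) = 5858/13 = 450.62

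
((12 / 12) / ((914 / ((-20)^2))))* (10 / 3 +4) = 3.21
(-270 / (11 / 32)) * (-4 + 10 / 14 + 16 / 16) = 138240 / 77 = 1795.32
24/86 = 12/43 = 0.28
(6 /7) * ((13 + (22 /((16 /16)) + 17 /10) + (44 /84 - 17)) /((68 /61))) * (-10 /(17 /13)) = -3367871 /28322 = -118.91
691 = 691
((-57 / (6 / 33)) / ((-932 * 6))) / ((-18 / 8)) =-0.02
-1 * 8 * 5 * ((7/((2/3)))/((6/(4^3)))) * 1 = -4480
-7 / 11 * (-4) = 28 / 11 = 2.55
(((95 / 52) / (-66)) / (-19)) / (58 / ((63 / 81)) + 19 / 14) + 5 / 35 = 1824353 / 12768756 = 0.14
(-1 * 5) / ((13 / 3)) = -15 / 13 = -1.15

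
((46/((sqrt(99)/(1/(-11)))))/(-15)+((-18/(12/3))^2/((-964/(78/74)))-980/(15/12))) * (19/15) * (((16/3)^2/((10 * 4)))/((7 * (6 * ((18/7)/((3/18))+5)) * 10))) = -2125302133/25821402750+6992 * sqrt(11)/7883679375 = -0.08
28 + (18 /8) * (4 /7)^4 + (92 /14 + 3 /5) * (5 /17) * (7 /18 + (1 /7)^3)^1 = 21355193 /734706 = 29.07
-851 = -851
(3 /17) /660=1 /3740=0.00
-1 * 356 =-356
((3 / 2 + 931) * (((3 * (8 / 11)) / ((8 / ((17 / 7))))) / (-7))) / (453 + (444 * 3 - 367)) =-95115 / 1528604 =-0.06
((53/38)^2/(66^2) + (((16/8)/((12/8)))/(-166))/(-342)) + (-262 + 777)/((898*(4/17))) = 1714369073735/703235445264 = 2.44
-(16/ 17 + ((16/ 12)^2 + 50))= -8066/ 153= -52.72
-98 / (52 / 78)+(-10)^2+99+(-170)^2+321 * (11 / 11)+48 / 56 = 204917 / 7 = 29273.86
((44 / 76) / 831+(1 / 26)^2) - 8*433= -36972509671 / 10673364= -3464.00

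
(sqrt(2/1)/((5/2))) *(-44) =-88 *sqrt(2)/5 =-24.89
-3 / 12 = -1 / 4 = -0.25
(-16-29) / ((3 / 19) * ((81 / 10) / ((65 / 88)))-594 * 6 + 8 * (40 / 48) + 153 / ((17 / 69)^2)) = 14171625 / 325970183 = 0.04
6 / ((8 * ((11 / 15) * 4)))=45 / 176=0.26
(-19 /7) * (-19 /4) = 12.89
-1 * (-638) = 638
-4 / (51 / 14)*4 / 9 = -224 / 459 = -0.49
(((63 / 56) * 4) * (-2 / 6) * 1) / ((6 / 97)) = -97 / 4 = -24.25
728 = 728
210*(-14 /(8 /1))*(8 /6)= -490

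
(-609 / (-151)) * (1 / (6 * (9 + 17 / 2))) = 29 / 755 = 0.04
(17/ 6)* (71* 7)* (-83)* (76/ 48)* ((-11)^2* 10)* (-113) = 910900250645/ 36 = 25302784740.14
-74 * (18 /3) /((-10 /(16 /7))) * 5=3552 /7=507.43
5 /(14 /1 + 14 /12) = 0.33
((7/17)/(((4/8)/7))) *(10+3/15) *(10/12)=49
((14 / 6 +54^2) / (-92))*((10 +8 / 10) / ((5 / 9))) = -141831 / 230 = -616.66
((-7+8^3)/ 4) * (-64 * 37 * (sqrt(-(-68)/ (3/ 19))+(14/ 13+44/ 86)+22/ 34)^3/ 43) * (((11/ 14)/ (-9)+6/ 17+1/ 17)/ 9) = -25086771011479951600 * sqrt(969)/ 336871603523637 - 12310227614243215451000/ 16938046816323399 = -3044933.46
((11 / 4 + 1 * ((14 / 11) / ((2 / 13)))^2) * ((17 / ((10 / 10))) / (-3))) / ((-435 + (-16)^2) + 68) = 195245 / 53724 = 3.63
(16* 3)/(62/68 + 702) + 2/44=0.11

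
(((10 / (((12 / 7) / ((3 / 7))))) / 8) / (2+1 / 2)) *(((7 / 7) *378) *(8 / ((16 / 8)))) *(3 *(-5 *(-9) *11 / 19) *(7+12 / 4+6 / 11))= 2959740 / 19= 155775.79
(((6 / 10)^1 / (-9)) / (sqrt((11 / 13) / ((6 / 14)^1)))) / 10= -sqrt(3003) / 11550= -0.00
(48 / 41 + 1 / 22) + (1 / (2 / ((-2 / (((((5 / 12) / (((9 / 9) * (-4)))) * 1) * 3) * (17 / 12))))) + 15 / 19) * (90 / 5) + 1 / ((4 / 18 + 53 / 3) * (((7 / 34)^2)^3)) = 21800814173805307 / 27592635270970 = 790.10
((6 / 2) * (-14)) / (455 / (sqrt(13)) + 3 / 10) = 1260 / 1592491- 147000 * sqrt(13) / 1592491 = -0.33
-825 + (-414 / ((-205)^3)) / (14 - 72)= -206116865832 / 249838625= -825.00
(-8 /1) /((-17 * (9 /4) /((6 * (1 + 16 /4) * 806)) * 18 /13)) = 1676480 /459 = 3652.46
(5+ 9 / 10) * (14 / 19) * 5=413 / 19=21.74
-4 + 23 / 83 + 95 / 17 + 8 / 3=19184 / 4233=4.53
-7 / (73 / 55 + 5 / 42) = -16170 / 3341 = -4.84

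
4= 4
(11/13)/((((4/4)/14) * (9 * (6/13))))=77/27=2.85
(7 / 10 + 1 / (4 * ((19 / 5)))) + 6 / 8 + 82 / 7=8798 / 665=13.23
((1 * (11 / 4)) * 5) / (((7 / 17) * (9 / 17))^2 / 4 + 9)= 918731 / 602145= 1.53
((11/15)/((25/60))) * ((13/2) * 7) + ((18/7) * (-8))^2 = 616498/1225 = 503.26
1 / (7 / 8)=8 / 7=1.14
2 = 2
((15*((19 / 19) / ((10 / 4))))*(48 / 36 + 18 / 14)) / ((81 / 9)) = 110 / 63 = 1.75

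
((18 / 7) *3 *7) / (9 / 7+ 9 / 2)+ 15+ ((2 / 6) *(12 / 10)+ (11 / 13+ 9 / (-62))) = 307501 / 12090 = 25.43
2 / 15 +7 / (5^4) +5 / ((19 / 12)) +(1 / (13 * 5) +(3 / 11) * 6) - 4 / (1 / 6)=-97026568 / 5094375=-19.05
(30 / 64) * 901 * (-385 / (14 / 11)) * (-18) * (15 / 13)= 1103837625 / 416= 2653455.83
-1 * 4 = -4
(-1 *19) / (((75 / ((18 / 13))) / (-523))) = 183.45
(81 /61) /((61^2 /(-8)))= -648 /226981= -0.00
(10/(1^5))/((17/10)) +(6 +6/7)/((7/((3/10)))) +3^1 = 38219/4165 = 9.18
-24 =-24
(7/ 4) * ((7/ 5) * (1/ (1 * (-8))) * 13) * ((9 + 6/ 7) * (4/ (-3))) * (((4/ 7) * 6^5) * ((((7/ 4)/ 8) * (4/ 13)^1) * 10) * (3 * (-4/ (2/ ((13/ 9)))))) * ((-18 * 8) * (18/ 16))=219714768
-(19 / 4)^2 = -361 / 16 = -22.56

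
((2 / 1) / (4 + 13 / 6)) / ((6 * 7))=2 / 259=0.01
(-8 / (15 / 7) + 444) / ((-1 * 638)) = -3302 / 4785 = -0.69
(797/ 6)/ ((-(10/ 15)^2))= -2391/ 8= -298.88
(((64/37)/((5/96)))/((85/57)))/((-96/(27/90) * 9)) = -608/78625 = -0.01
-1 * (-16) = 16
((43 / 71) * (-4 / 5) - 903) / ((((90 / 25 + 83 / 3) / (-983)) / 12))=11350240956 / 33299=340858.31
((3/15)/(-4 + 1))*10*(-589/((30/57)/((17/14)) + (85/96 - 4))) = -146.45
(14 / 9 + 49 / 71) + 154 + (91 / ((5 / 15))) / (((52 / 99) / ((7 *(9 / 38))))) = 1017.94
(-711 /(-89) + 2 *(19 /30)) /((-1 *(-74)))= 6178 /49395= 0.13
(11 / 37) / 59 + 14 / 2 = 15292 / 2183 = 7.01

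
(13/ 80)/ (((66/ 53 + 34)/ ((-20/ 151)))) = -689/ 1128272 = -0.00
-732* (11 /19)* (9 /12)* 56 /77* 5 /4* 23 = -126270 /19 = -6645.79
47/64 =0.73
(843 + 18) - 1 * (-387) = 1248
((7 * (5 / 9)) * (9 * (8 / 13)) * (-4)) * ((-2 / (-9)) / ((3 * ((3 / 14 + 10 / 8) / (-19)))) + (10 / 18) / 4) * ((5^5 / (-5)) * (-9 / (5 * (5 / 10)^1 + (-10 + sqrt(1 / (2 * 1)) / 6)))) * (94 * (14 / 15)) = -10062267600000 / 2158117 - 335408920000 * sqrt(2) / 6474351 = -4735786.28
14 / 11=1.27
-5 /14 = -0.36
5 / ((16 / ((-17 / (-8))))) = 85 / 128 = 0.66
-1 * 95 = -95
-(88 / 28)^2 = -484 / 49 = -9.88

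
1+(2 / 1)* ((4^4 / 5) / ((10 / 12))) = 3097 / 25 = 123.88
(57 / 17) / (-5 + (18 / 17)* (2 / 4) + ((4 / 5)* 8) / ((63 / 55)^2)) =226233 / 27476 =8.23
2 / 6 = 1 / 3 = 0.33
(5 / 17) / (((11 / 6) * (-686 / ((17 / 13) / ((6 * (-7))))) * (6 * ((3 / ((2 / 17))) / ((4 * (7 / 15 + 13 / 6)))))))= 79 / 157594437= 0.00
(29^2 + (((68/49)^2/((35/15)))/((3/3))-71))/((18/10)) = 64776310/151263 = 428.24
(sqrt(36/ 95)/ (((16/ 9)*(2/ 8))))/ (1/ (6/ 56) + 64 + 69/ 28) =1134*sqrt(95)/ 604865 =0.02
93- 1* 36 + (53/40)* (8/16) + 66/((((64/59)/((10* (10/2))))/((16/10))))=394013/80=4925.16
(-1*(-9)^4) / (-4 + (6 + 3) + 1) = -2187 / 2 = -1093.50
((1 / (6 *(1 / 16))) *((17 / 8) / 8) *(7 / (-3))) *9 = -119 / 8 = -14.88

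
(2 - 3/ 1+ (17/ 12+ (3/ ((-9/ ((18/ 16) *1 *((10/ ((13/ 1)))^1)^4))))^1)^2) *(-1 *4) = -2.61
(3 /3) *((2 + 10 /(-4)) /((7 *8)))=-1 /112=-0.01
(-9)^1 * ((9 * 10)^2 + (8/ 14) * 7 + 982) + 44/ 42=-1717232/ 21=-81772.95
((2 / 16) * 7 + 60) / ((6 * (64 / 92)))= 11201 / 768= 14.58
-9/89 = -0.10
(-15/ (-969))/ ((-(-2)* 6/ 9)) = 15/ 1292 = 0.01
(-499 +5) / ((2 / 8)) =-1976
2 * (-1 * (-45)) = 90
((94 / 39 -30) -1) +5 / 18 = -6625 / 234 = -28.31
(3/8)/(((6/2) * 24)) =1/192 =0.01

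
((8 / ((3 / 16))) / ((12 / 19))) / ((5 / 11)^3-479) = -50578 / 358551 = -0.14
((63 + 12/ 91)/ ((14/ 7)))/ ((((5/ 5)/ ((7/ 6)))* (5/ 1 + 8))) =1915/ 676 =2.83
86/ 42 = 2.05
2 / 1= 2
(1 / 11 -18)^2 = 38809 / 121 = 320.74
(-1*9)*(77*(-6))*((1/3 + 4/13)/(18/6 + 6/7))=26950/39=691.03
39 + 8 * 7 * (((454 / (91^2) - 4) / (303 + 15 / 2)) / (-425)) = 90201707 / 2312765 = 39.00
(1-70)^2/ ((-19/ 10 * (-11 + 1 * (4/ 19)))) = 9522/ 41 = 232.24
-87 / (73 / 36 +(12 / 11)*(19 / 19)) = -34452 / 1235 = -27.90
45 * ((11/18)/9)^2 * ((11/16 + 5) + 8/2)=93775/46656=2.01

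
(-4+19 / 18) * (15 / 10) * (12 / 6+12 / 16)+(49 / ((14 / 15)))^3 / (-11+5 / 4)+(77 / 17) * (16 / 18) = -14849.47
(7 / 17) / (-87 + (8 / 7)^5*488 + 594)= 117649 / 416702861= 0.00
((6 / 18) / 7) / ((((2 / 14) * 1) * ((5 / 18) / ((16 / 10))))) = 48 / 25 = 1.92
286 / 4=143 / 2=71.50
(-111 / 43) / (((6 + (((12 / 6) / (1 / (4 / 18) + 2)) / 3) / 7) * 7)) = -4329 / 70606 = -0.06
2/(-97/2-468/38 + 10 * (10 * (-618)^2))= 76/1451308889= 0.00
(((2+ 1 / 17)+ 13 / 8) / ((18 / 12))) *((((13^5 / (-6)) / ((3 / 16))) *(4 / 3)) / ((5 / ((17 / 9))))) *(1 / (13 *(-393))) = 38157496 / 477495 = 79.91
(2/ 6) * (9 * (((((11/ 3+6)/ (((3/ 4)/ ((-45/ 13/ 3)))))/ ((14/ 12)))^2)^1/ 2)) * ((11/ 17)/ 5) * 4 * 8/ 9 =47365120/ 422331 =112.15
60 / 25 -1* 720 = -3588 / 5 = -717.60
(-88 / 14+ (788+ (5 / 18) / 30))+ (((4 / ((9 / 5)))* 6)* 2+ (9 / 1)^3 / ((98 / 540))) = 25535641 / 5292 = 4825.33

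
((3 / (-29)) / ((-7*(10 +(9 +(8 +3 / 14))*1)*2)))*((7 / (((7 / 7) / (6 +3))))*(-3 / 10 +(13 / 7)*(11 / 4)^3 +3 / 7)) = 781227 / 1178560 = 0.66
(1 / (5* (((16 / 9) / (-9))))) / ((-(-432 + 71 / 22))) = -891 / 377320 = -0.00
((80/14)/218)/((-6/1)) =-10/2289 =-0.00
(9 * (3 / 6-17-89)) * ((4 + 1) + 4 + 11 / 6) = -41145 / 4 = -10286.25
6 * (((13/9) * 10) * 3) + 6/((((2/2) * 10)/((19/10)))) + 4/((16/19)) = 26589/100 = 265.89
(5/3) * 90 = 150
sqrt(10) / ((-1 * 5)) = -sqrt(10) / 5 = -0.63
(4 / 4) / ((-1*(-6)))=1 / 6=0.17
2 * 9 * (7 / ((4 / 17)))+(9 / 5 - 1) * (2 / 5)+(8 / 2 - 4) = 26791 / 50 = 535.82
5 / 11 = 0.45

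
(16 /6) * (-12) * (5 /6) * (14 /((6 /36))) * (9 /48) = -420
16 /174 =8 /87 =0.09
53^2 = 2809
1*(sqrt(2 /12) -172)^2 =(1032 -sqrt(6))^2 /36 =29443.73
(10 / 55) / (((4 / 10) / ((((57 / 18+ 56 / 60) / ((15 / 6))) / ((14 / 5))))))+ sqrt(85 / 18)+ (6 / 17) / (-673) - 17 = -29484381 / 1761914+ sqrt(170) / 6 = -14.56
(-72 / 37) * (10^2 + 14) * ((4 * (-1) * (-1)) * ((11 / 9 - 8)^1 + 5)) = 58368 / 37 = 1577.51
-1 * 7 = -7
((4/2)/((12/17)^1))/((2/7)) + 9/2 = 173/12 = 14.42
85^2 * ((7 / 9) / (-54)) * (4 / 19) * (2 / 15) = -40460 / 13851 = -2.92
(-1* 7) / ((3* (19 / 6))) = -14 / 19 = -0.74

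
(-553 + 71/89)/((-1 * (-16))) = -24573/712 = -34.51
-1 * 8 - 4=-12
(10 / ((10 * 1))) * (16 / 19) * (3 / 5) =48 / 95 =0.51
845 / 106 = 7.97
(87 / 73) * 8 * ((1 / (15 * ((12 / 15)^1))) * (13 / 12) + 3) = 12905 / 438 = 29.46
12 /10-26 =-124 /5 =-24.80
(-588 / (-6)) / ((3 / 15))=490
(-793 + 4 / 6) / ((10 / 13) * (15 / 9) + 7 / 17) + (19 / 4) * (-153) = -5365829 / 4492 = -1194.53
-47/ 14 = -3.36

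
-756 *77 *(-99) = 5762988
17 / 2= 8.50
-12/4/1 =-3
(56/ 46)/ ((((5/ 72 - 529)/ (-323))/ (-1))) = -651168/ 875909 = -0.74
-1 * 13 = -13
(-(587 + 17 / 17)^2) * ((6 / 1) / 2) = -1037232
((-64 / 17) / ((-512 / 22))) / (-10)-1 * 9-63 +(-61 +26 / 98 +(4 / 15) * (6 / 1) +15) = -3870147 / 33320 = -116.15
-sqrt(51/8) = -sqrt(102)/4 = -2.52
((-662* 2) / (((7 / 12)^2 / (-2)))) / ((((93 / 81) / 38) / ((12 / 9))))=521634816 / 1519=343406.73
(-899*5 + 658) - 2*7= -3851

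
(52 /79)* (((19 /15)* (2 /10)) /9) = 988 /53325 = 0.02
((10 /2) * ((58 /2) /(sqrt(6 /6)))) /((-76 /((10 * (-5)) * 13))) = 47125 /38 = 1240.13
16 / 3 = 5.33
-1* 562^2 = -315844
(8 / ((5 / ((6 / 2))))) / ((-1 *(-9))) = 8 / 15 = 0.53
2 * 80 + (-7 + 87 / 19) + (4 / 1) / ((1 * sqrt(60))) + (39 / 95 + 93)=2 * sqrt(15) / 15 + 23844 / 95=251.51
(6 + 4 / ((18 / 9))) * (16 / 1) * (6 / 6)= 128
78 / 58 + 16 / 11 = 893 / 319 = 2.80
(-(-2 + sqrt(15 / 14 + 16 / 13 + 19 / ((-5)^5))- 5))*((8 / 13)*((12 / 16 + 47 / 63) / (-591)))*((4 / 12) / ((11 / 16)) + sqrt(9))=-6670 / 175527 + 667*sqrt(1188384470) / 2795267475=-0.03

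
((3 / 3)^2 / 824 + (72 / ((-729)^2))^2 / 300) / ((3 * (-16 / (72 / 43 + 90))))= -19090145557907 / 8236249659748800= -0.00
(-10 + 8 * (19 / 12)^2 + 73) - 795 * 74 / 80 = -46967 / 72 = -652.32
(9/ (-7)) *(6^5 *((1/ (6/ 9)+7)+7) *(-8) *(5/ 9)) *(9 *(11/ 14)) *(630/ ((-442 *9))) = -1193227200/ 1547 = -771316.87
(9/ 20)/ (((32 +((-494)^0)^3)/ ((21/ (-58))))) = -63/ 12760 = -0.00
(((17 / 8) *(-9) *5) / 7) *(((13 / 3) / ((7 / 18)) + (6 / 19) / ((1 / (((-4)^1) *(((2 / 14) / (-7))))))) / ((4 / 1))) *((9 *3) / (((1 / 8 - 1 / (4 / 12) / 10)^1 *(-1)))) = -536926725 / 91238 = -5884.90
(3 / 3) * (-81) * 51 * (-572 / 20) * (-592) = -349713936 / 5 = -69942787.20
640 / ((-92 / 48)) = -7680 / 23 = -333.91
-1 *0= 0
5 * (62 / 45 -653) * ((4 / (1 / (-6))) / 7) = 33512 / 3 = 11170.67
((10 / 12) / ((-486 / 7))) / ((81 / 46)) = -805 / 118098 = -0.01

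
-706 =-706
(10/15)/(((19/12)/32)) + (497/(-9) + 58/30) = -34042/855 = -39.82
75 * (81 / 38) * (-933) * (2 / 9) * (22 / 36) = -769725 / 38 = -20255.92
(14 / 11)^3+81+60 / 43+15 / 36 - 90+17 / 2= 2316991 / 686796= 3.37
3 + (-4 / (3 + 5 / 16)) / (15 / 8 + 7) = 10777 / 3763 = 2.86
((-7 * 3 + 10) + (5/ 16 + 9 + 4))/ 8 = 37/ 128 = 0.29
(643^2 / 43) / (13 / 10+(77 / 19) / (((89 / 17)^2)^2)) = 4928736191849710 / 669150721971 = 7365.66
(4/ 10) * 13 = 26/ 5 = 5.20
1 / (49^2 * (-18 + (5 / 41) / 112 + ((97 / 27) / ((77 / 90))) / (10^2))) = -0.00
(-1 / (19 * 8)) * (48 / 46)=-3 / 437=-0.01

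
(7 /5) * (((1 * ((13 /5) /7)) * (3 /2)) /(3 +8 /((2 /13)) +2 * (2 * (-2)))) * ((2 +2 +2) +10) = 0.27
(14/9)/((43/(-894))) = -4172/129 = -32.34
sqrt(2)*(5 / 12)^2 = 25*sqrt(2) / 144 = 0.25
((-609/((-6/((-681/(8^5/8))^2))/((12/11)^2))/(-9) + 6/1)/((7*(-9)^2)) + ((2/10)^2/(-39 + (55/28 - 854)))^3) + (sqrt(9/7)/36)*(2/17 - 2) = 115532629405240329405652099/11637415444859429879808000000 - 8*sqrt(7)/357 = -0.05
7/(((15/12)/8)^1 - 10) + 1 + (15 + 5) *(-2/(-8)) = 238/45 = 5.29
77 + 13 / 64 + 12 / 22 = 77.75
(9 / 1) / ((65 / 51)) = 459 / 65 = 7.06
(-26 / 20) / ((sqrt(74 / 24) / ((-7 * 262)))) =23842 * sqrt(111) / 185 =1357.79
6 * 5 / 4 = 15 / 2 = 7.50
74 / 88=37 / 44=0.84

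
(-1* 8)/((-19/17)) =136/19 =7.16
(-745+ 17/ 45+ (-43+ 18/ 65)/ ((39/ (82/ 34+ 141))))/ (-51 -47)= 58289731/ 6334965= 9.20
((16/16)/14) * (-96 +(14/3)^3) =76/189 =0.40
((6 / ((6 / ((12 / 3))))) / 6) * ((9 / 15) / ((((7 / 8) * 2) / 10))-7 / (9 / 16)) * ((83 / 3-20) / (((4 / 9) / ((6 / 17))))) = -13064 / 357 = -36.59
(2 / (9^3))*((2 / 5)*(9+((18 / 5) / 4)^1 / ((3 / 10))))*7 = 112 / 1215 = 0.09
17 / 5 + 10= 67 / 5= 13.40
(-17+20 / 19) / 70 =-303 / 1330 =-0.23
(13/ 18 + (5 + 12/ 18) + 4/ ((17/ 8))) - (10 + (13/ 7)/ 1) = -7681/ 2142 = -3.59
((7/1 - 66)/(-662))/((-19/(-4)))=118/6289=0.02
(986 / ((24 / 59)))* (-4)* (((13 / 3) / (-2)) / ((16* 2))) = 378131 / 576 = 656.48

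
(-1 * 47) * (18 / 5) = -846 / 5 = -169.20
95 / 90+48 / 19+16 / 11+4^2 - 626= -2275873 / 3762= -604.96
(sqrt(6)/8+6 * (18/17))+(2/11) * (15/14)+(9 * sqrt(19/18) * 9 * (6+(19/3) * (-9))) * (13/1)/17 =-1053 * sqrt(38)/2+sqrt(6)/8+8571/1309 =-3238.71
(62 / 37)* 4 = 248 / 37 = 6.70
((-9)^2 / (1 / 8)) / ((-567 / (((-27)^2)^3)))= -3099363912 / 7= -442766273.14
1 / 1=1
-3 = -3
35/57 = 0.61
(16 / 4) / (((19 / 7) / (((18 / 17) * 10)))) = 5040 / 323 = 15.60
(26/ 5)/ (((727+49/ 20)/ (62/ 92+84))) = 0.60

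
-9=-9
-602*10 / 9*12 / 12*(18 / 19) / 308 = -430 / 209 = -2.06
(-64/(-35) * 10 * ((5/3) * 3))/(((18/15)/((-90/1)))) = -48000/7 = -6857.14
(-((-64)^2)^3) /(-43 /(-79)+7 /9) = -12214886989824 /235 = -51978242509.89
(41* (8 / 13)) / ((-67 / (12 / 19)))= -3936 / 16549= -0.24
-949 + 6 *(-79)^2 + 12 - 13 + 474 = 36970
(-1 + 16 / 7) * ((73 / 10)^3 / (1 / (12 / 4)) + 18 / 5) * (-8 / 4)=-10535859 / 3500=-3010.25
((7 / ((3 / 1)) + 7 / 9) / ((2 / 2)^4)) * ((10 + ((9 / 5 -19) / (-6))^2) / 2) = 57386 / 2025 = 28.34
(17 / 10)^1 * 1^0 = 17 / 10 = 1.70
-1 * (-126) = 126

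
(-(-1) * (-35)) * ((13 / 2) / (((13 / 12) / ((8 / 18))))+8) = -1120 / 3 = -373.33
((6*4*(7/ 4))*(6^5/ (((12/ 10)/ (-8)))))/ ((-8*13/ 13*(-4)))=-68040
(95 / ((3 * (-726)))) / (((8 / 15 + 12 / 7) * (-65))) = 665 / 2227368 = 0.00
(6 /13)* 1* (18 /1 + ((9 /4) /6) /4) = 1737 /208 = 8.35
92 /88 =23 /22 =1.05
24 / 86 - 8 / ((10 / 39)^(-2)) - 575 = -37622873 / 65403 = -575.25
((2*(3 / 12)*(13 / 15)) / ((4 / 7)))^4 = 68574961 / 207360000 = 0.33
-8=-8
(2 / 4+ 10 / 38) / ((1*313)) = 29 / 11894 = 0.00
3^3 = 27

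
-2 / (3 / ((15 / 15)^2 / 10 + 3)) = -31 / 15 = -2.07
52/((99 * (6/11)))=26/27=0.96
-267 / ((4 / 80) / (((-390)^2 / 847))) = -812214000 / 847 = -958930.34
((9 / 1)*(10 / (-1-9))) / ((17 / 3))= -27 / 17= -1.59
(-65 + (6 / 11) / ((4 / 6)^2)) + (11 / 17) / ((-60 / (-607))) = -642083 / 11220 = -57.23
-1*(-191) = 191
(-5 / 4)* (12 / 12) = -1.25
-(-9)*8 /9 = 8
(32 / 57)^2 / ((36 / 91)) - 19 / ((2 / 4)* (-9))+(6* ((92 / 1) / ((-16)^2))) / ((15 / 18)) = 7.61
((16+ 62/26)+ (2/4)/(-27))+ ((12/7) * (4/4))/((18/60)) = 118331/4914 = 24.08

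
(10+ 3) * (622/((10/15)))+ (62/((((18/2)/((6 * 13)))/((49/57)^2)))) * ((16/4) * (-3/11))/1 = 417996683/35739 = 11695.81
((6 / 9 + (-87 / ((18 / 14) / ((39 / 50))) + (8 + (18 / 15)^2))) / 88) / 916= -6401 / 12091200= -0.00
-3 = -3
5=5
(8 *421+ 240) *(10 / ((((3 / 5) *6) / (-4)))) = -360800 / 9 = -40088.89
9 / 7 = 1.29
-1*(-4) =4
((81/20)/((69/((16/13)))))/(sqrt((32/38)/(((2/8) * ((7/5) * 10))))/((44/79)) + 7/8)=-97330464/15385045 + 6006528 * sqrt(266)/15385045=0.04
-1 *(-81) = 81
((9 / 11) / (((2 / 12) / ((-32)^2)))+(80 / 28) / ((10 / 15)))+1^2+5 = 387864 / 77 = 5037.19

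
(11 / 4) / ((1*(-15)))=-11 / 60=-0.18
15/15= 1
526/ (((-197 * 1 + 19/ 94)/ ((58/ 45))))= -2867752/ 832455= -3.44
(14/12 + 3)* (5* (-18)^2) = 6750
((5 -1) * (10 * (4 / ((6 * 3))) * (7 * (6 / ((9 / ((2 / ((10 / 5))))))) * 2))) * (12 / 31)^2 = 35840 / 2883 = 12.43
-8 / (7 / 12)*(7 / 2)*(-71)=3408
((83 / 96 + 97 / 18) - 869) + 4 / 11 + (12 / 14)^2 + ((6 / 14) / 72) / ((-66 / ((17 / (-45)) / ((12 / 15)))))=-2407596595 / 2794176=-861.65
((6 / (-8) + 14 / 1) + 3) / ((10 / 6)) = 39 / 4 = 9.75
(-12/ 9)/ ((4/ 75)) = -25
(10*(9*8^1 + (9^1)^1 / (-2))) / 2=675 / 2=337.50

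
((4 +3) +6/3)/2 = 9/2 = 4.50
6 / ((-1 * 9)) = -2 / 3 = -0.67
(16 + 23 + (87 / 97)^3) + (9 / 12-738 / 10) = -608360253 / 18253460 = -33.33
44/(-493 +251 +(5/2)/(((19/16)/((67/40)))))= -0.18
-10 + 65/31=-245/31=-7.90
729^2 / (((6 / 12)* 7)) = 1062882 / 7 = 151840.29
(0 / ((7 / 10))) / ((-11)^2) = 0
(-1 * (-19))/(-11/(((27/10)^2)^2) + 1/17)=-128.24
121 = 121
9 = 9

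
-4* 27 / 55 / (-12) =9 / 55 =0.16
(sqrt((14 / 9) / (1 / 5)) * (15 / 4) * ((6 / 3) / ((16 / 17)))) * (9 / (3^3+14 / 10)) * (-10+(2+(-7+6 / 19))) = -1067175 * sqrt(70) / 86336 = -103.42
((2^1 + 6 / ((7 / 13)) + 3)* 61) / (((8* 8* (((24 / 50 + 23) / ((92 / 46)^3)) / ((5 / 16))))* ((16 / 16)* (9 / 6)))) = 861625 / 788928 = 1.09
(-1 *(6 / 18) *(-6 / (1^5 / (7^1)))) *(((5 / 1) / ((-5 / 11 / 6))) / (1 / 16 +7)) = -130.83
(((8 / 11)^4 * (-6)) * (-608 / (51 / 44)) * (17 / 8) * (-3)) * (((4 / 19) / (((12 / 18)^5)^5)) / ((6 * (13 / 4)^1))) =-847288609443 / 553696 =-1530241.52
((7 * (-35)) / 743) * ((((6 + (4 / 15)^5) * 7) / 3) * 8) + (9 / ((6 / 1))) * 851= 839255174663 / 677058750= 1239.56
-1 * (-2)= 2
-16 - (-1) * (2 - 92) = -106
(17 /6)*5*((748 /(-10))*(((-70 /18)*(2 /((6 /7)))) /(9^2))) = 778855 /6561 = 118.71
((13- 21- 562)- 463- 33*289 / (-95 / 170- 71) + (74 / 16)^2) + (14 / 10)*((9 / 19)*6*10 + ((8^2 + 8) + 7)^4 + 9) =53775474585289 / 986176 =54529287.46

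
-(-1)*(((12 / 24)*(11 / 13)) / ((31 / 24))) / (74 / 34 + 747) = 561 / 1283152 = 0.00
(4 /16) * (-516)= -129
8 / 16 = 1 / 2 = 0.50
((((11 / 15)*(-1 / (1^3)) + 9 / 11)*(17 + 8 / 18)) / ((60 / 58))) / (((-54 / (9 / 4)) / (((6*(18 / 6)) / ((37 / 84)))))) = -223097 / 91575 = -2.44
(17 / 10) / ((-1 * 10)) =-17 / 100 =-0.17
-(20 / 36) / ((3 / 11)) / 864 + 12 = 279881 / 23328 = 12.00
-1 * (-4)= 4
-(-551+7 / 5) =2748 / 5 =549.60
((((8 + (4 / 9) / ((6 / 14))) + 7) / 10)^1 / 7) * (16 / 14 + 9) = 30743 / 13230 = 2.32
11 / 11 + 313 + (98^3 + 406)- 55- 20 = 941837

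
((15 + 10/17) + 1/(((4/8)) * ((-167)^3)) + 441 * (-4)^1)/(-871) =138433772783/68963054641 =2.01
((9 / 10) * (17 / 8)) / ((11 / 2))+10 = 4553 / 440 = 10.35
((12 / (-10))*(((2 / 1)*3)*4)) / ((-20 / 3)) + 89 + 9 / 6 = 4741 / 50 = 94.82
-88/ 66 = -4/ 3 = -1.33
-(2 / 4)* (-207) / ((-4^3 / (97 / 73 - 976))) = 14728257 / 9344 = 1576.23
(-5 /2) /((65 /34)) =-17 /13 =-1.31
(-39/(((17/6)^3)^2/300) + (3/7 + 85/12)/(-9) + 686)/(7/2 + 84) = 2418043405453/319340037870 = 7.57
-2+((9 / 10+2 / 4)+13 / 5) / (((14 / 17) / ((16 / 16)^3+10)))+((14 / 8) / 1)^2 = 6103 / 112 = 54.49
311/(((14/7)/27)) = 8397/2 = 4198.50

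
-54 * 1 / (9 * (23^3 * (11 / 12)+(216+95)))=-72 / 137569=-0.00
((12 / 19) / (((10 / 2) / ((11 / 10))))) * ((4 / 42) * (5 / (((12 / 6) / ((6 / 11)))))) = 12 / 665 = 0.02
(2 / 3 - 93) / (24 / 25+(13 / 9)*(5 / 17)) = -66.67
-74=-74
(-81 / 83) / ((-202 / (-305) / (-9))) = 222345 / 16766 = 13.26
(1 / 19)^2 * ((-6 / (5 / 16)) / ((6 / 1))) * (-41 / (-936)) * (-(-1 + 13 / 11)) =164 / 2323035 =0.00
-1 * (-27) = 27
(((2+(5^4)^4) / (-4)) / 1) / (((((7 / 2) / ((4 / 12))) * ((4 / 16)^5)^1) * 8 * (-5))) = 3255208333376 / 35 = 93005952382.17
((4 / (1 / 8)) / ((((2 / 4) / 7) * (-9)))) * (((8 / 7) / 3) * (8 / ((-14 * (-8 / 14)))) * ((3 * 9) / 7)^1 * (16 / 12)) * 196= -57344 / 3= -19114.67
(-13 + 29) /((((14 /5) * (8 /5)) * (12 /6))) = 25 /14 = 1.79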